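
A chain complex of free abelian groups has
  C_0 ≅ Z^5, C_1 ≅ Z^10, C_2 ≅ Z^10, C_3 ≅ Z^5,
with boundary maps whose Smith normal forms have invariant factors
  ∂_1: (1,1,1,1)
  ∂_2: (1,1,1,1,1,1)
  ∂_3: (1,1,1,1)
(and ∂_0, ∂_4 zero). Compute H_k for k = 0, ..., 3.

H_0: b_0 = 5 − 0 − 4 = 1; torsion from ∂_1 factors > 1: none. So H_0 = Z.
H_1: b_1 = 10 − 4 − 6 = 0; torsion from ∂_2 factors > 1: none. So H_1 = 0.
H_2: b_2 = 10 − 6 − 4 = 0; torsion from ∂_3 factors > 1: none. So H_2 = 0.
H_3: b_3 = 5 − 4 − 0 = 1; torsion from ∂_4 factors > 1: none. So H_3 = Z.

H_0 = Z,  H_1 = 0,  H_2 = 0,  H_3 = Z.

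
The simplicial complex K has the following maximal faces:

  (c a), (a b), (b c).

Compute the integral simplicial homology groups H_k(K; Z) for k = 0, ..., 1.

H_0 = Z,  H_1 = Z.

We work with the vertex ordering a < b < c. The simplices of K, each written with vertices in increasing order, are:

  0-simplices (3): a, b, c
  1-simplices (3): ab, ac, bc

so the chain groups are C_0 ≅ Z^3, C_1 ≅ Z^3.

The boundary map ∂_1: C_1 → C_0 maps an edge to its endpoints' difference, ∂[p,q] = q − p. For instance
  ∂bc = c − b.
As a 3×3 matrix over Z this has rank 2, with invariant factors (1,1).

Now H_k = ker ∂_k / im ∂_{k+1}, so:

  H_0: rank C_0 − rank ∂_1 = 3 − 2 = 1, and the invariant factors of ∂_1 are all 1, so H_0 ≅ Z.
  H_1: rank ker ∂_1 − rank ∂_2 = (3 − 2) − 0 = 1, and there is no ∂_2, so H_1 ≅ Z.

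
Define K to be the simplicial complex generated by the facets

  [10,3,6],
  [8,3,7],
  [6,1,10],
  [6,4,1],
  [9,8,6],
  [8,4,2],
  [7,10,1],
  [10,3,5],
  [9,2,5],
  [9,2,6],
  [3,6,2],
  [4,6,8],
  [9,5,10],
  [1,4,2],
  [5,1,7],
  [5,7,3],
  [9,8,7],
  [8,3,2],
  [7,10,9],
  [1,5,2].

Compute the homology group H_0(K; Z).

We work with the vertex ordering 1 < 2 < 3 < 4 < 5 < 6 < 7 < 8 < 9 < 10. The simplices of K, each written with vertices in increasing order, are:

  0-simplices (10): [1], [2], [3], [4], [5], [6], [7], [8], [9], [10]
  1-simplices (30): (30 of them)
  2-simplices (20): (20 of them)

Hence C_0 ≅ Z^10, C_1 ≅ Z^30, C_2 ≅ Z^20.

Boundary ∂_1: C_1 → C_0 sends each edge [p,q] (with p < q) to q − p. For instance
  ∂[1,6] = [6] − [1].
This gives a 10×30 integer matrix of rank 9; reducing to Smith normal form yields diagonal entries (1,1,1,1,1,1,1,1,1).

Boundary ∂_2: C_2 → C_1 maps a triangle to the signed sum of its edges. For instance
  ∂[5,9,10] = [9,10] − [5,10] + [5,9],
  ∂[3,7,8] = [7,8] − [3,8] + [3,7].
The resulting 30×20 matrix has rank 20, and its Smith normal form has invariant factors (1,1,1,1,1,1,1,1,1,1,1,1,1,1,1,1,1,1,1,2).

Computing H_k = (kernel of ∂_k) / (image of ∂_{k+1}):

  H_0: rank C_0 − rank ∂_1 = 10 − 9 = 1, and the invariant factors of ∂_1 are all 1, so H_0 ≅ Z.

(K is a triangulation of the Klein bottle.)

H_0 = Z.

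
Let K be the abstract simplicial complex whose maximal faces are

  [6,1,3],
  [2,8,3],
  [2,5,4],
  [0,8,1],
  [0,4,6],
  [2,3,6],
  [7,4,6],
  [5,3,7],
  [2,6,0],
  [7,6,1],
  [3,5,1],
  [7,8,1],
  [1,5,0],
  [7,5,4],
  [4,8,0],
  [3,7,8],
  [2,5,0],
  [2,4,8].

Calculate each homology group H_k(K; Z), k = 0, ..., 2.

Fix the vertex order 0 < 1 < 2 < 3 < 4 < 5 < 6 < 7 < 8 and write every simplex with vertices in increasing order. Then dim K = 2 and the simplices of K are:

  0-simplices (9): [0], [1], [2], [3], [4], [5], [6], [7], [8]
  1-simplices (27): (27 of them)
  2-simplices (18): [0,1,5], [0,1,8], [0,2,5], [0,2,6], [0,4,6], [0,4,8], [1,3,5], [1,3,6], [1,6,7], [1,7,8], [2,3,6], [2,3,8], [2,4,5], [2,4,8], [3,5,7], [3,7,8], [4,5,7], [4,6,7]

so the chain groups are C_0 ≅ Z^9, C_1 ≅ Z^27, C_2 ≅ Z^18.

The boundary map ∂_1: C_1 → C_0 is given by ∂[p,q] = [q] − [p]. For instance
  ∂[1,6] = [6] − [1].
The 9×27 boundary matrix has rank 8 and Smith normal form diag(1,1,1,1,1,1,1,1).

∂_2: C_2 → C_1 acts by ∂[p,q,r] = [q,r] − [p,r] + [p,q]. For instance
  ∂[2,4,8] = [4,8] − [2,8] + [2,4],
  ∂[0,2,5] = [2,5] − [0,5] + [0,2].
This gives a 27×18 integer matrix of rank 18; reducing to Smith normal form yields diagonal entries (1,1,1,1,1,1,1,1,1,1,1,1,1,1,1,1,1,2).

Now H_k = ker ∂_k / im ∂_{k+1}, so:

  H_0: rank C_0 − rank ∂_1 = 9 − 8 = 1, and the invariant factors of ∂_1 are all 1, so H_0 = Z.
  H_1: rank ker ∂_1 − rank ∂_2 = (27 − 8) − 18 = 1, and ∂_2 has invariant factor 2 > 1, so H_1 = Z ⊕ Z_2.
  H_2: rank ker ∂_2 − rank ∂_3 = (18 − 18) − 0 = 0, and there is no ∂_3, so H_2 = 0.

As a check, the Euler characteristic is 9 − 27 + 18 = 0, which agrees with 1 − 1 + 0 = 0.

H_0 = Z,  H_1 = Z ⊕ Z_2,  H_2 = 0.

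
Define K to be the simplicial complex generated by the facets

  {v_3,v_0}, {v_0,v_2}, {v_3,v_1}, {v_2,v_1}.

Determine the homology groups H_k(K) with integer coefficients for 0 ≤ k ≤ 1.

Fix the vertex order v_0 < v_1 < v_2 < v_3 and write every simplex with vertices in increasing order. Then dim K = 1 and the simplices of K are:

  0-simplices (4): [v_0], [v_1], [v_2], [v_3]
  1-simplices (4): [v_0,v_2], [v_0,v_3], [v_1,v_2], [v_1,v_3]

so the chain groups are C_0 ≅ Z^4, C_1 ≅ Z^4.

∂_1: C_1 → C_0 sends each edge [p,q] (with p < q) to q − p. For instance
  ∂[v_0,v_2] = [v_2] − [v_0].
As a 4×4 matrix over Z this has rank 3, with invariant factors (1,1,1).

Now H_k = ker ∂_k / im ∂_{k+1}, so:

  H_0: rank C_0 − rank ∂_1 = 4 − 3 = 1, and the invariant factors of ∂_1 are all 1, so H_0 = Z.
  H_1: rank ker ∂_1 − rank ∂_2 = (4 − 3) − 0 = 1, and there is no ∂_2, so H_1 = Z.

As a check, the Euler characteristic is 4 − 4 = 0, which agrees with 1 − 1 = 0.

H_0 = Z,  H_1 = Z.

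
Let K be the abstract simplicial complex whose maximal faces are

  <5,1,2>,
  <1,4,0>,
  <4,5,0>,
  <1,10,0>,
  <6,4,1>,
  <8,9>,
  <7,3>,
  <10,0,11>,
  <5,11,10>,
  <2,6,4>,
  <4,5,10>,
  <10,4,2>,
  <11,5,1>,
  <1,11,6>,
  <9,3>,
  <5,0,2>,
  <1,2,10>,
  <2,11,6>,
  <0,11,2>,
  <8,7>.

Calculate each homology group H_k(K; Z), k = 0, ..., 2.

H_0 ≅ Z^2,  H_1 ≅ Z^3,  H_2 ≅ Z.

Fix the vertex order 0 < 1 < 2 < 3 < 4 < 5 < 6 < 7 < 8 < 9 < 10 < 11 and write every simplex with vertices in increasing order. Then dim K = 2 and the simplices of K are:

  0-simplices (12): [0], [1], [2], [3], [4], [5], [6], [7], [8], [9], [10], [11]
  1-simplices (28): (28 of them)
  2-simplices (16): [0,1,4], [0,1,10], [0,2,5], [0,2,11], [0,4,5], [0,10,11], [1,2,5], [1,2,10], [1,4,6], [1,5,11], [1,6,11], [2,4,6], [2,4,10], [2,6,11], [4,5,10], [5,10,11]

so the chain groups are C_0 ≅ Z^12, C_1 ≅ Z^28, C_2 ≅ Z^16.

∂_1: C_1 → C_0 maps an edge to its endpoints' difference, ∂[p,q] = q − p. For instance
  ∂[6,11] = [11] − [6].
The 12×28 boundary matrix has rank 10 and Smith normal form diag(1,1,1,1,1,1,1,1,1,1).

∂_2: C_2 → C_1 acts by ∂[p,q,r] = [q,r] − [p,r] + [p,q]. For instance
  ∂[1,2,5] = [2,5] − [1,5] + [1,2],
  ∂[1,6,11] = [6,11] − [1,11] + [1,6].
The 28×16 boundary matrix has rank 15 and Smith normal form diag(1,1,1,1,1,1,1,1,1,1,1,1,1,1,1).

Now H_k = ker ∂_k / im ∂_{k+1}, so:

  H_0: rank C_0 − rank ∂_1 = 12 − 10 = 2, and the invariant factors of ∂_1 are all 1, so H_0 = Z^2.
  H_1: rank ker ∂_1 − rank ∂_2 = (28 − 10) − 15 = 3, and the invariant factors of ∂_2 are all 1, so H_1 = Z^3.
  H_2: rank ker ∂_2 − rank ∂_3 = (16 − 15) − 0 = 1, and there is no ∂_3, so H_2 = Z.

As a check, the Euler characteristic is 12 − 28 + 16 = 0, which agrees with 2 − 3 + 1 = 0.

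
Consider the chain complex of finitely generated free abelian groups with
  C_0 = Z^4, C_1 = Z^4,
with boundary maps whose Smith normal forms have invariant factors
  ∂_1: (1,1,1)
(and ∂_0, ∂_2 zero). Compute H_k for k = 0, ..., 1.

H_0 ≅ Z,  H_1 ≅ Z.

H_0: b_0 = 4 − 0 − 3 = 1; torsion from ∂_1 factors > 1: none. So H_0 ≅ Z.
H_1: b_1 = 4 − 3 − 0 = 1; torsion from ∂_2 factors > 1: none. So H_1 ≅ Z.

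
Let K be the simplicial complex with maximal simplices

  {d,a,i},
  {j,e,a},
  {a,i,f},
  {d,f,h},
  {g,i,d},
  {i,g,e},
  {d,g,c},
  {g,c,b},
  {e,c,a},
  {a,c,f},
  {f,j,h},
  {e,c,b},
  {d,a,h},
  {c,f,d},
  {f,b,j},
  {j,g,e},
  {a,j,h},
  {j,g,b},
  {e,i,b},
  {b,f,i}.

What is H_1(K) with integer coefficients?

K has 10 vertices, 30 edges, 20 triangles.
rank ∂_1 = 9, rank ∂_2 = 20 ⇒ b_1 = 30 − 9 − 20 = 1; ∂_2 has invariant factor(s) [2] giving torsion. So H_1 = Z ⊕ Z_2.

H_1 = Z ⊕ Z_2.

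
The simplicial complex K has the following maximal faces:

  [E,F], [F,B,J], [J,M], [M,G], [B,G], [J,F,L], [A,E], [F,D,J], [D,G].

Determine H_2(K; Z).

We work with the vertex ordering A < B < D < E < F < G < J < L < M. The simplices of K, each written with vertices in increasing order, are:

  0-simplices (9): A, B, D, E, F, G, J, L, M
  1-simplices (13): AE, BF, BG, BJ, DF, DG, DJ, EF, FJ, FL, GM, JL, JM
  2-simplices (3): BFJ, DFJ, FJL

so the chain groups are C_0 ≅ Z^9, C_1 ≅ Z^13, C_2 ≅ Z^3.

The boundary map ∂_1: C_1 → C_0 maps an edge to its endpoints' difference, ∂[p,q] = q − p.
This gives a 9×13 integer matrix of rank 8; reducing to Smith normal form yields diagonal entries (1,1,1,1,1,1,1,1).

The boundary map ∂_2: C_2 → C_1 maps a triangle to the signed sum of its edges. For instance
  ∂DFJ = FJ − DJ + DF,
  ∂BFJ = FJ − BJ + BF.
The 13×3 boundary matrix has rank 3 and Smith normal form diag(1,1,1).

Now H_k = ker ∂_k / im ∂_{k+1}, so:

  H_2: rank ker ∂_2 − rank ∂_3 = (3 − 3) − 0 = 0, and there is no ∂_3, so H_2 ≅ 0.

H_2 = 0.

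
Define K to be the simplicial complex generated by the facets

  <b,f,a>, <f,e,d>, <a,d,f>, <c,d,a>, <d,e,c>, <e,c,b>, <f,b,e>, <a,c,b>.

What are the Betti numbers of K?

Fix the vertex order a < b < c < d < e < f and write every simplex with vertices in increasing order. Then dim K = 2 and the simplices of K are:

  0-simplices (6): a, b, c, d, e, f
  1-simplices (12): ab, ac, ad, af, bc, be, bf, cd, ce, de, df, ef
  2-simplices (8): abc, abf, acd, adf, bce, bef, cde, def

Hence C_0 ≅ Z^6, C_1 ≅ Z^12, C_2 ≅ Z^8.

The boundary map ∂_1: C_1 → C_0 is given by ∂[p,q] = [q] − [p]. For instance
  ∂bc = c − b.
This gives a 6×12 integer matrix of rank 5; reducing to Smith normal form yields diagonal entries (1,1,1,1,1).

Boundary ∂_2: C_2 → C_1 maps a triangle to the signed sum of its edges. For instance
  ∂acd = cd − ad + ac,
  ∂abc = bc − ac + ab.
As a 12×8 matrix over Z this has rank 7, with invariant factors (1,1,1,1,1,1,1).

Reading off H_k = ker ∂_k / im ∂_{k+1}:

  H_0: rank C_0 − rank ∂_1 = 6 − 5 = 1, and the invariant factors of ∂_1 are all 1, so H_0 = Z.
  H_1: rank ker ∂_1 − rank ∂_2 = (12 − 5) − 7 = 0, and the invariant factors of ∂_2 are all 1, so H_1 = 0.
  H_2: rank ker ∂_2 − rank ∂_3 = (8 − 7) − 0 = 1, and there is no ∂_3, so H_2 = Z.

As a check, the Euler characteristic is 6 − 12 + 8 = 2, which agrees with 1 − 0 + 1 = 2.

Hence the Betti numbers are b_0 = 1, b_1 = 0, b_2 = 1.

b_0 = 1, b_1 = 0, b_2 = 1.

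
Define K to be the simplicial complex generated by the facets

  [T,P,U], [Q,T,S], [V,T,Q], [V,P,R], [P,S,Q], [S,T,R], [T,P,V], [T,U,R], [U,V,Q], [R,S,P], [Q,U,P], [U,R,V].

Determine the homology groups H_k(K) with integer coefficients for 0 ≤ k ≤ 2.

H_0 = Z,  H_1 = Z_2,  H_2 = 0.

Fix the vertex order P < Q < R < S < T < U < V and write every simplex with vertices in increasing order. Then dim K = 2 and the simplices of K are:

  0-simplices (7): P, Q, R, S, T, U, V
  1-simplices (18): PQ, PR, PS, PT, PU, PV, QS, QT, QU, QV, RS, RT, RU, RV, ST, TU, TV, UV
  2-simplices (12): PQS, PQU, PRS, PRV, PTU, PTV, QST, QTV, QUV, RST, RTU, RUV

Hence C_0 ≅ Z^7, C_1 ≅ Z^18, C_2 ≅ Z^12.

Boundary ∂_1: C_1 → C_0 is given by ∂[p,q] = [q] − [p].
As a 7×18 matrix over Z this has rank 6, with invariant factors (1,1,1,1,1,1).

∂_2: C_2 → C_1 maps a triangle to the signed sum of its edges. For instance
  ∂PTU = TU − PU + PT,
  ∂PQU = QU − PU + PQ.
The resulting 18×12 matrix has rank 12, and its Smith normal form has invariant factors (1,1,1,1,1,1,1,1,1,1,1,2).

Now H_k = ker ∂_k / im ∂_{k+1}, so:

  H_0: rank C_0 − rank ∂_1 = 7 − 6 = 1, and the invariant factors of ∂_1 are all 1, so H_0 = Z.
  H_1: rank ker ∂_1 − rank ∂_2 = (18 − 6) − 12 = 0, and ∂_2 has invariant factor 2 > 1, so H_1 = Z_2.
  H_2: rank ker ∂_2 − rank ∂_3 = (12 − 12) − 0 = 0, and there is no ∂_3, so H_2 = 0.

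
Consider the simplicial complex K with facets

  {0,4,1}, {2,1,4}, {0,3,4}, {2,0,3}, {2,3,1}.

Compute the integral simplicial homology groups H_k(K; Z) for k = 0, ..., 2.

Take the total order 0 < 1 < 2 < 3 < 4 on the vertex set. Then K (dimension 2) consists of the simplices:

  0-simplices (5): [0], [1], [2], [3], [4]
  1-simplices (10): [0,1], [0,2], [0,3], [0,4], [1,2], [1,3], [1,4], [2,3], [2,4], [3,4]
  2-simplices (5): [0,1,4], [0,2,3], [0,3,4], [1,2,3], [1,2,4]

so the chain groups are C_0 ≅ Z^5, C_1 ≅ Z^10, C_2 ≅ Z^5.

Boundary ∂_1: C_1 → C_0 sends each edge [p,q] (with p < q) to q − p. For instance
  ∂[1,4] = [4] − [1].
The 5×10 boundary matrix has rank 4 and Smith normal form diag(1,1,1,1).

Boundary ∂_2: C_2 → C_1 sends each 2-simplex [p,q,r] to [q,r] − [p,r] + [p,q]. For instance
  ∂[1,2,3] = [2,3] − [1,3] + [1,2],
  ∂[1,2,4] = [2,4] − [1,4] + [1,2].
The resulting 10×5 matrix has rank 5, and its Smith normal form has invariant factors (1,1,1,1,1).

Computing H_k = (kernel of ∂_k) / (image of ∂_{k+1}):

  H_0: rank C_0 − rank ∂_1 = 5 − 4 = 1, and the invariant factors of ∂_1 are all 1, so H_0 = Z.
  H_1: rank ker ∂_1 − rank ∂_2 = (10 − 4) − 5 = 1, and the invariant factors of ∂_2 are all 1, so H_1 = Z.
  H_2: rank ker ∂_2 − rank ∂_3 = (5 − 5) − 0 = 0, and there is no ∂_3, so H_2 = 0.

H_0 ≅ Z,  H_1 ≅ Z,  H_2 = 0.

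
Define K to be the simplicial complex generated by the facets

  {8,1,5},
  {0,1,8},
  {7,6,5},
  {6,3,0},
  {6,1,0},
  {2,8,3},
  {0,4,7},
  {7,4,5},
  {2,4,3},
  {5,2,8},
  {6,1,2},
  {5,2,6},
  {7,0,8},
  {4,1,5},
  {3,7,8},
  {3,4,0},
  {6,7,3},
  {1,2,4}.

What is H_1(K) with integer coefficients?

Fix the vertex order 0 < 1 < 2 < 3 < 4 < 5 < 6 < 7 < 8 and write every simplex with vertices in increasing order. Then dim K = 2 and the simplices of K are:

  0-simplices (9): [0], [1], [2], [3], [4], [5], [6], [7], [8]
  1-simplices (27): (27 of them)
  2-simplices (18): [0,1,6], [0,1,8], [0,3,4], [0,3,6], [0,4,7], [0,7,8], [1,2,4], [1,2,6], [1,4,5], [1,5,8], [2,3,4], [2,3,8], [2,5,6], [2,5,8], [3,6,7], [3,7,8], [4,5,7], [5,6,7]

giving chain groups C_0 ≅ Z^9, C_1 ≅ Z^27, C_2 ≅ Z^18.

Boundary ∂_1: C_1 → C_0 maps an edge to its endpoints' difference, ∂[p,q] = q − p.
The resulting 9×27 matrix has rank 8, and its Smith normal form has invariant factors (1,1,1,1,1,1,1,1).

∂_2: C_2 → C_1 sends each 2-simplex [p,q,r] to [q,r] − [p,r] + [p,q]. For instance
  ∂[0,4,7] = [4,7] − [0,7] + [0,4],
  ∂[4,5,7] = [5,7] − [4,7] + [4,5].
The resulting 27×18 matrix has rank 18, and its Smith normal form has invariant factors (1,1,1,1,1,1,1,1,1,1,1,1,1,1,1,1,1,2).

From H_k ≅ ker(∂_k) / im(∂_{k+1}) we obtain:

  H_1: rank ker ∂_1 − rank ∂_2 = (27 − 8) − 18 = 1, and ∂_2 has invariant factor 2 > 1, so H_1 ≅ Z ⊕ Z/2.

H_1 = Z ⊕ Z/2.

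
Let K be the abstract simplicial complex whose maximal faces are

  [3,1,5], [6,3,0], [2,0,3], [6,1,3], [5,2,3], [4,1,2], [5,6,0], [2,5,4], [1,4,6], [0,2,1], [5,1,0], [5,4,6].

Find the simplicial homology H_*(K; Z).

Order the vertices as 0 < 1 < 2 < 3 < 4 < 5 < 6. Listing each simplex with vertices in this order, K has dimension 2 with simplices:

  0-simplices (7): [0], [1], [2], [3], [4], [5], [6]
  1-simplices (18): [0,1], [0,2], [0,3], [0,5], [0,6], [1,2], [1,3], [1,4], [1,5], [1,6], [2,3], [2,4], [2,5], [3,5], [3,6], [4,5], [4,6], [5,6]
  2-simplices (12): [0,1,2], [0,1,5], [0,2,3], [0,3,6], [0,5,6], [1,2,4], [1,3,5], [1,3,6], [1,4,6], [2,3,5], [2,4,5], [4,5,6]

giving chain groups C_0 ≅ Z^7, C_1 ≅ Z^18, C_2 ≅ Z^12.

∂_1: C_1 → C_0 maps an edge to its endpoints' difference, ∂[p,q] = q − p. For instance
  ∂[0,5] = [5] − [0].
The resulting 7×18 matrix has rank 6, and its Smith normal form has invariant factors (1,1,1,1,1,1).

∂_2: C_2 → C_1 acts by ∂[p,q,r] = [q,r] − [p,r] + [p,q]. For instance
  ∂[4,5,6] = [5,6] − [4,6] + [4,5],
  ∂[0,1,2] = [1,2] − [0,2] + [0,1].
The 18×12 boundary matrix has rank 12 and Smith normal form diag(1,1,1,1,1,1,1,1,1,1,1,2).

Reading off H_k = ker ∂_k / im ∂_{k+1}:

  H_0: rank C_0 − rank ∂_1 = 7 − 6 = 1, and the invariant factors of ∂_1 are all 1, so H_0 ≅ Z.
  H_1: rank ker ∂_1 − rank ∂_2 = (18 − 6) − 12 = 0, and ∂_2 has invariant factor 2 > 1, so H_1 ≅ Z/2.
  H_2: rank ker ∂_2 − rank ∂_3 = (12 − 12) − 0 = 0, and there is no ∂_3, so H_2 ≅ 0.

H_0 ≅ Z,  H_1 ≅ Z/2,  H_2 = 0.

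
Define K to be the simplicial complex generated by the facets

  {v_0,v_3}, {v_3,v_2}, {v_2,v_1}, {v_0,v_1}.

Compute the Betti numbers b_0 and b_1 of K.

K has 4 vertices, 4 edges.
rank ∂_0 = 0, rank ∂_1 = 3 ⇒ b_0 = 4 − 0 − 3 = 1; all invariant factors of ∂_1 are 1 so no torsion. So H_0 ≅ Z.
rank ∂_1 = 3, rank ∂_2 = 0 ⇒ b_1 = 4 − 3 − 0 = 1. So H_1 ≅ Z.

b_0 = 1, b_1 = 1.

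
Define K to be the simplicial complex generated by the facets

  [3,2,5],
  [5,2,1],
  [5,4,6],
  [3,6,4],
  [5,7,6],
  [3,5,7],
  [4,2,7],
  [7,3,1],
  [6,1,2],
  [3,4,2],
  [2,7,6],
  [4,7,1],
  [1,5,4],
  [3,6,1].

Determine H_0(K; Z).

H_0 = Z.

We work with the vertex ordering 1 < 2 < 3 < 4 < 5 < 6 < 7. The simplices of K, each written with vertices in increasing order, are:

  0-simplices (7): [1], [2], [3], [4], [5], [6], [7]
  1-simplices (21): [1,2], [1,3], [1,4], [1,5], [1,6], [1,7], [2,3], [2,4], [2,5], [2,6], [2,7], [3,4], [3,5], [3,6], [3,7], [4,5], [4,6], [4,7], [5,6], [5,7], [6,7]
  2-simplices (14): [1,2,5], [1,2,6], [1,3,6], [1,3,7], [1,4,5], [1,4,7], [2,3,4], [2,3,5], [2,4,7], [2,6,7], [3,4,6], [3,5,7], [4,5,6], [5,6,7]

so the chain groups are C_0 ≅ Z^7, C_1 ≅ Z^21, C_2 ≅ Z^14.

∂_1: C_1 → C_0 sends each edge [p,q] (with p < q) to q − p.
This gives a 7×21 integer matrix of rank 6; reducing to Smith normal form yields diagonal entries (1,1,1,1,1,1).

The boundary map ∂_2: C_2 → C_1 acts by ∂[p,q,r] = [q,r] − [p,r] + [p,q]. For instance
  ∂[1,2,6] = [2,6] − [1,6] + [1,2],
  ∂[2,3,4] = [3,4] − [2,4] + [2,3].
This gives a 21×14 integer matrix of rank 13; reducing to Smith normal form yields diagonal entries (1,1,1,1,1,1,1,1,1,1,1,1,1).

From H_k ≅ ker(∂_k) / im(∂_{k+1}) we obtain:

  H_0: rank C_0 − rank ∂_1 = 7 − 6 = 1, and the invariant factors of ∂_1 are all 1, so H_0 ≅ Z.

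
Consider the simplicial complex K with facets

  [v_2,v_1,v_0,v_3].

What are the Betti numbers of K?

b_0 = 1, b_1 = 0, b_2 = 0, b_3 = 0.

We work with the vertex ordering v_0 < v_1 < v_2 < v_3. The simplices of K, each written with vertices in increasing order, are:

  0-simplices (4): [v_0], [v_1], [v_2], [v_3]
  1-simplices (6): [v_0,v_1], [v_0,v_2], [v_0,v_3], [v_1,v_2], [v_1,v_3], [v_2,v_3]
  2-simplices (4): [v_0,v_1,v_2], [v_0,v_1,v_3], [v_0,v_2,v_3], [v_1,v_2,v_3]
  3-simplices (1): [v_0,v_1,v_2,v_3]

Hence C_0 ≅ Z^4, C_1 ≅ Z^6, C_2 ≅ Z^4, C_3 ≅ Z^1.

∂_1: C_1 → C_0 is given by ∂[p,q] = [q] − [p]. For instance
  ∂[v_1,v_3] = [v_3] − [v_1].
As a 4×6 matrix over Z this has rank 3, with invariant factors (1,1,1).

The boundary map ∂_2: C_2 → C_1 sends each 2-simplex [p,q,r] to [q,r] − [p,r] + [p,q]. For instance
  ∂[v_0,v_2,v_3] = [v_2,v_3] − [v_0,v_3] + [v_0,v_2],
  ∂[v_1,v_2,v_3] = [v_2,v_3] − [v_1,v_3] + [v_1,v_2].
This gives a 6×4 integer matrix of rank 3; reducing to Smith normal form yields diagonal entries (1,1,1).

Boundary ∂_3: C_3 → C_2 sends each 3-simplex σ to the alternating sum Σ_i (−1)^i (σ with its i-th vertex removed). For instance
  ∂[v_0,v_1,v_2,v_3] = [v_1,v_2,v_3] − [v_0,v_2,v_3] + [v_0,v_1,v_3] − [v_0,v_1,v_2].
As a 4×1 matrix over Z this has rank 1, with invariant factors (1).

Computing H_k = (kernel of ∂_k) / (image of ∂_{k+1}):

  H_0: rank C_0 − rank ∂_1 = 4 − 3 = 1, and the invariant factors of ∂_1 are all 1, so H_0 = Z.
  H_1: rank ker ∂_1 − rank ∂_2 = (6 − 3) − 3 = 0, and the invariant factors of ∂_2 are all 1, so H_1 = 0.
  H_2: rank ker ∂_2 − rank ∂_3 = (4 − 3) − 1 = 0, and the invariant factors of ∂_3 are all 1, so H_2 = 0.
  H_3: rank ker ∂_3 − rank ∂_4 = (1 − 1) − 0 = 0, and there is no ∂_4, so H_3 = 0.

As a check, the Euler characteristic is 4 − 6 + 4 − 1 = 1, which agrees with 1 − 0 + 0 − 0 = 1.
(K is a triangulation of the 3-simplex.)

Hence the Betti numbers are b_0 = 1, b_1 = 0, b_2 = 0, b_3 = 0.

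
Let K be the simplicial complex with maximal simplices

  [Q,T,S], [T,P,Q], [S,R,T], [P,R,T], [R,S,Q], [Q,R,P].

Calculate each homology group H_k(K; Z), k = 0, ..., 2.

H_0 ≅ Z,  H_1 = 0,  H_2 ≅ Z.

Fix the vertex order P < Q < R < S < T and write every simplex with vertices in increasing order. Then dim K = 2 and the simplices of K are:

  0-simplices (5): P, Q, R, S, T
  1-simplices (9): PQ, PR, PT, QR, QS, QT, RS, RT, ST
  2-simplices (6): PQR, PQT, PRT, QRS, QST, RST

so the chain groups are C_0 ≅ Z^5, C_1 ≅ Z^9, C_2 ≅ Z^6.

Boundary ∂_1: C_1 → C_0 maps an edge to its endpoints' difference, ∂[p,q] = q − p.
This gives a 5×9 integer matrix of rank 4; reducing to Smith normal form yields diagonal entries (1,1,1,1).

The boundary map ∂_2: C_2 → C_1 acts by ∂[p,q,r] = [q,r] − [p,r] + [p,q]. For instance
  ∂PQT = QT − PT + PQ,
  ∂PRT = RT − PT + PR.
The resulting 9×6 matrix has rank 5, and its Smith normal form has invariant factors (1,1,1,1,1).

Now H_k = ker ∂_k / im ∂_{k+1}, so:

  H_0: rank C_0 − rank ∂_1 = 5 − 4 = 1, and the invariant factors of ∂_1 are all 1, so H_0 = Z.
  H_1: rank ker ∂_1 − rank ∂_2 = (9 − 4) − 5 = 0, and the invariant factors of ∂_2 are all 1, so H_1 = 0.
  H_2: rank ker ∂_2 − rank ∂_3 = (6 − 5) − 0 = 1, and there is no ∂_3, so H_2 = Z.

(K is a triangulation of the 2-sphere S^2.)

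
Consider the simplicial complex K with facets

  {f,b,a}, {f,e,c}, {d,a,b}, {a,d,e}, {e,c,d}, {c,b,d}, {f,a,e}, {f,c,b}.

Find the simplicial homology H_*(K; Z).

H_0 ≅ Z,  H_1 = 0,  H_2 ≅ Z.

Fix the vertex order a < b < c < d < e < f and write every simplex with vertices in increasing order. Then dim K = 2 and the simplices of K are:

  0-simplices (6): a, b, c, d, e, f
  1-simplices (12): ab, ad, ae, af, bc, bd, bf, cd, ce, cf, de, ef
  2-simplices (8): abd, abf, ade, aef, bcd, bcf, cde, cef

giving chain groups C_0 ≅ Z^6, C_1 ≅ Z^12, C_2 ≅ Z^8.

Boundary ∂_1: C_1 → C_0 sends each edge [p,q] (with p < q) to q − p.
As a 6×12 matrix over Z this has rank 5, with invariant factors (1,1,1,1,1).

Boundary ∂_2: C_2 → C_1 acts by ∂[p,q,r] = [q,r] − [p,r] + [p,q]. For instance
  ∂abf = bf − af + ab,
  ∂ade = de − ae + ad.
The 12×8 boundary matrix has rank 7 and Smith normal form diag(1,1,1,1,1,1,1).

From H_k ≅ ker(∂_k) / im(∂_{k+1}) we obtain:

  H_0: rank C_0 − rank ∂_1 = 6 − 5 = 1, and the invariant factors of ∂_1 are all 1, so H_0 ≅ Z.
  H_1: rank ker ∂_1 − rank ∂_2 = (12 − 5) − 7 = 0, and the invariant factors of ∂_2 are all 1, so H_1 ≅ 0.
  H_2: rank ker ∂_2 − rank ∂_3 = (8 − 7) − 0 = 1, and there is no ∂_3, so H_2 ≅ Z.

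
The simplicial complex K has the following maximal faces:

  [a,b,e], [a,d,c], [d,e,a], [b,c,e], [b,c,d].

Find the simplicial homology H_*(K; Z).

Take the total order a < b < c < d < e on the vertex set. Then K (dimension 2) consists of the simplices:

  0-simplices (5): a, b, c, d, e
  1-simplices (10): ab, ac, ad, ae, bc, bd, be, cd, ce, de
  2-simplices (5): abe, acd, ade, bcd, bce

giving chain groups C_0 ≅ Z^5, C_1 ≅ Z^10, C_2 ≅ Z^5.

Boundary ∂_1: C_1 → C_0 is given by ∂[p,q] = [q] − [p]. For instance
  ∂ac = c − a.
This gives a 5×10 integer matrix of rank 4; reducing to Smith normal form yields diagonal entries (1,1,1,1).

∂_2: C_2 → C_1 maps a triangle to the signed sum of its edges. For instance
  ∂acd = cd − ad + ac,
  ∂bcd = cd − bd + bc.
This gives a 10×5 integer matrix of rank 5; reducing to Smith normal form yields diagonal entries (1,1,1,1,1).

From H_k ≅ ker(∂_k) / im(∂_{k+1}) we obtain:

  H_0: rank C_0 − rank ∂_1 = 5 − 4 = 1, and the invariant factors of ∂_1 are all 1, so H_0 ≅ Z.
  H_1: rank ker ∂_1 − rank ∂_2 = (10 − 4) − 5 = 1, and the invariant factors of ∂_2 are all 1, so H_1 ≅ Z.
  H_2: rank ker ∂_2 − rank ∂_3 = (5 − 5) − 0 = 0, and there is no ∂_3, so H_2 ≅ 0.

(K is a triangulation of the Möbius band.)

H_0 = Z,  H_1 = Z,  H_2 = 0.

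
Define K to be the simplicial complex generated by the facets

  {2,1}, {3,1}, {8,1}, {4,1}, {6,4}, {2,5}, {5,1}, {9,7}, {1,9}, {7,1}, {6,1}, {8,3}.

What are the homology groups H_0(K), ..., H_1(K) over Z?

H_0 ≅ Z,  H_1 ≅ Z^4.

Fix the vertex order 1 < 2 < 3 < 4 < 5 < 6 < 7 < 8 < 9 and write every simplex with vertices in increasing order. Then dim K = 1 and the simplices of K are:

  0-simplices (9): [1], [2], [3], [4], [5], [6], [7], [8], [9]
  1-simplices (12): [1,2], [1,3], [1,4], [1,5], [1,6], [1,7], [1,8], [1,9], [2,5], [3,8], [4,6], [7,9]

giving chain groups C_0 ≅ Z^9, C_1 ≅ Z^12.

∂_1: C_1 → C_0 is given by ∂[p,q] = [q] − [p].
The 9×12 boundary matrix has rank 8 and Smith normal form diag(1,1,1,1,1,1,1,1).

Computing H_k = (kernel of ∂_k) / (image of ∂_{k+1}):

  H_0: rank C_0 − rank ∂_1 = 9 − 8 = 1, and the invariant factors of ∂_1 are all 1, so H_0 ≅ Z.
  H_1: rank ker ∂_1 − rank ∂_2 = (12 − 8) − 0 = 4, and there is no ∂_2, so H_1 ≅ Z^4.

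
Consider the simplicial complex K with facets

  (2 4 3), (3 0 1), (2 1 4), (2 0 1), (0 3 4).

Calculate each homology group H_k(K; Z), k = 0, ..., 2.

H_0 = Z,  H_1 = Z,  H_2 = 0.

Order the vertices as 0 < 1 < 2 < 3 < 4. Listing each simplex with vertices in this order, K has dimension 2 with simplices:

  0-simplices (5): [0], [1], [2], [3], [4]
  1-simplices (10): [0,1], [0,2], [0,3], [0,4], [1,2], [1,3], [1,4], [2,3], [2,4], [3,4]
  2-simplices (5): [0,1,2], [0,1,3], [0,3,4], [1,2,4], [2,3,4]

Hence C_0 ≅ Z^5, C_1 ≅ Z^10, C_2 ≅ Z^5.

Boundary ∂_1: C_1 → C_0 sends each edge [p,q] (with p < q) to q − p.
As a 5×10 matrix over Z this has rank 4, with invariant factors (1,1,1,1).

The boundary map ∂_2: C_2 → C_1 sends each 2-simplex [p,q,r] to [q,r] − [p,r] + [p,q]. For instance
  ∂[1,2,4] = [2,4] − [1,4] + [1,2],
  ∂[0,1,3] = [1,3] − [0,3] + [0,1].
This gives a 10×5 integer matrix of rank 5; reducing to Smith normal form yields diagonal entries (1,1,1,1,1).

Now H_k = ker ∂_k / im ∂_{k+1}, so:

  H_0: rank C_0 − rank ∂_1 = 5 − 4 = 1, and the invariant factors of ∂_1 are all 1, so H_0 ≅ Z.
  H_1: rank ker ∂_1 − rank ∂_2 = (10 − 4) − 5 = 1, and the invariant factors of ∂_2 are all 1, so H_1 ≅ Z.
  H_2: rank ker ∂_2 − rank ∂_3 = (5 − 5) − 0 = 0, and there is no ∂_3, so H_2 ≅ 0.

As a check, the Euler characteristic is 5 − 10 + 5 = 0, which agrees with 1 − 1 + 0 = 0.
(K is a triangulation of the Möbius band.)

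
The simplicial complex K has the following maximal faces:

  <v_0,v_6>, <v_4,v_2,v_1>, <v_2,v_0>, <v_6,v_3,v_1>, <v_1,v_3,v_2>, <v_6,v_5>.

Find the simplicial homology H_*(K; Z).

Order the vertices as v_0 < v_1 < v_2 < v_3 < v_4 < v_5 < v_6. Listing each simplex with vertices in this order, K has dimension 2 with simplices:

  0-simplices (7): [v_0], [v_1], [v_2], [v_3], [v_4], [v_5], [v_6]
  1-simplices (10): [v_0,v_2], [v_0,v_6], [v_1,v_2], [v_1,v_3], [v_1,v_4], [v_1,v_6], [v_2,v_3], [v_2,v_4], [v_3,v_6], [v_5,v_6]
  2-simplices (3): [v_1,v_2,v_3], [v_1,v_2,v_4], [v_1,v_3,v_6]

so the chain groups are C_0 ≅ Z^7, C_1 ≅ Z^10, C_2 ≅ Z^3.

∂_1: C_1 → C_0 sends each edge [p,q] (with p < q) to q − p.
This gives a 7×10 integer matrix of rank 6; reducing to Smith normal form yields diagonal entries (1,1,1,1,1,1).

The boundary map ∂_2: C_2 → C_1 acts by ∂[p,q,r] = [q,r] − [p,r] + [p,q]. For instance
  ∂[v_1,v_3,v_6] = [v_3,v_6] − [v_1,v_6] + [v_1,v_3],
  ∂[v_1,v_2,v_3] = [v_2,v_3] − [v_1,v_3] + [v_1,v_2].
The resulting 10×3 matrix has rank 3, and its Smith normal form has invariant factors (1,1,1).

From H_k ≅ ker(∂_k) / im(∂_{k+1}) we obtain:

  H_0: rank C_0 − rank ∂_1 = 7 − 6 = 1, and the invariant factors of ∂_1 are all 1, so H_0 ≅ Z.
  H_1: rank ker ∂_1 − rank ∂_2 = (10 − 6) − 3 = 1, and the invariant factors of ∂_2 are all 1, so H_1 ≅ Z.
  H_2: rank ker ∂_2 − rank ∂_3 = (3 − 3) − 0 = 0, and there is no ∂_3, so H_2 ≅ 0.

H_0 ≅ Z,  H_1 ≅ Z,  H_2 = 0.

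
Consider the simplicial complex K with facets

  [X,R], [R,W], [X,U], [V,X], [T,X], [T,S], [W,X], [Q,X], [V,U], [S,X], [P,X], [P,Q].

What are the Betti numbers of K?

Fix the vertex order P < Q < R < S < T < U < V < W < X and write every simplex with vertices in increasing order. Then dim K = 1 and the simplices of K are:

  0-simplices (9): P, Q, R, S, T, U, V, W, X
  1-simplices (12): PQ, PX, QX, RW, RX, ST, SX, TX, UV, UX, VX, WX

so the chain groups are C_0 ≅ Z^9, C_1 ≅ Z^12.

Boundary ∂_1: C_1 → C_0 sends each edge [p,q] (with p < q) to q − p.
The resulting 9×12 matrix has rank 8, and its Smith normal form has invariant factors (1,1,1,1,1,1,1,1).

Computing H_k = (kernel of ∂_k) / (image of ∂_{k+1}):

  H_0: rank C_0 − rank ∂_1 = 9 − 8 = 1, and the invariant factors of ∂_1 are all 1, so H_0 = Z.
  H_1: rank ker ∂_1 − rank ∂_2 = (12 − 8) − 0 = 4, and there is no ∂_2, so H_1 = Z^4.

Hence the Betti numbers are b_0 = 1, b_1 = 4.

b_0 = 1, b_1 = 4.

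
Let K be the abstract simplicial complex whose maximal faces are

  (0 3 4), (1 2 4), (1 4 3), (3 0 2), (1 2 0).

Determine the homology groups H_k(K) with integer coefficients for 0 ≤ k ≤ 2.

Order the vertices as 0 < 1 < 2 < 3 < 4. Listing each simplex with vertices in this order, K has dimension 2 with simplices:

  0-simplices (5): [0], [1], [2], [3], [4]
  1-simplices (10): [0,1], [0,2], [0,3], [0,4], [1,2], [1,3], [1,4], [2,3], [2,4], [3,4]
  2-simplices (5): [0,1,2], [0,2,3], [0,3,4], [1,2,4], [1,3,4]

giving chain groups C_0 ≅ Z^5, C_1 ≅ Z^10, C_2 ≅ Z^5.

Boundary ∂_1: C_1 → C_0 sends each edge [p,q] (with p < q) to q − p. For instance
  ∂[1,3] = [3] − [1].
This gives a 5×10 integer matrix of rank 4; reducing to Smith normal form yields diagonal entries (1,1,1,1).

∂_2: C_2 → C_1 maps a triangle to the signed sum of its edges. For instance
  ∂[0,3,4] = [3,4] − [0,4] + [0,3],
  ∂[0,1,2] = [1,2] − [0,2] + [0,1].
This gives a 10×5 integer matrix of rank 5; reducing to Smith normal form yields diagonal entries (1,1,1,1,1).

Reading off H_k = ker ∂_k / im ∂_{k+1}:

  H_0: rank C_0 − rank ∂_1 = 5 − 4 = 1, and the invariant factors of ∂_1 are all 1, so H_0 = Z.
  H_1: rank ker ∂_1 − rank ∂_2 = (10 − 4) − 5 = 1, and the invariant factors of ∂_2 are all 1, so H_1 = Z.
  H_2: rank ker ∂_2 − rank ∂_3 = (5 − 5) − 0 = 0, and there is no ∂_3, so H_2 = 0.

(K is a triangulation of the Möbius band.)

H_0 = Z,  H_1 = Z,  H_2 = 0.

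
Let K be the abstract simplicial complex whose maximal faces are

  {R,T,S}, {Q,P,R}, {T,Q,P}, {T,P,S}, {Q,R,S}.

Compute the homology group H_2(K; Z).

Order the vertices as P < Q < R < S < T. Listing each simplex with vertices in this order, K has dimension 2 with simplices:

  0-simplices (5): P, Q, R, S, T
  1-simplices (10): PQ, PR, PS, PT, QR, QS, QT, RS, RT, ST
  2-simplices (5): PQR, PQT, PST, QRS, RST

giving chain groups C_0 ≅ Z^5, C_1 ≅ Z^10, C_2 ≅ Z^5.

Boundary ∂_1: C_1 → C_0 sends each edge [p,q] (with p < q) to q − p.
The 5×10 boundary matrix has rank 4 and Smith normal form diag(1,1,1,1).

∂_2: C_2 → C_1 maps a triangle to the signed sum of its edges. For instance
  ∂PST = ST − PT + PS,
  ∂PQT = QT − PT + PQ.
The 10×5 boundary matrix has rank 5 and Smith normal form diag(1,1,1,1,1).

Now H_k = ker ∂_k / im ∂_{k+1}, so:

  H_2: rank ker ∂_2 − rank ∂_3 = (5 − 5) − 0 = 0, and there is no ∂_3, so H_2 = 0.

(K is a triangulation of the Möbius band.)

H_2 ≅ 0.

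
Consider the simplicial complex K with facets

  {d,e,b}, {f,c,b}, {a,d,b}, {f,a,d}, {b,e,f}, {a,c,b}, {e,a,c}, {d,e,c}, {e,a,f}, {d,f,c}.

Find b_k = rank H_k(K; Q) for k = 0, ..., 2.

K has 6 vertices, 15 edges, 10 triangles.
rank ∂_0 = 0, rank ∂_1 = 5 ⇒ b_0 = 6 − 0 − 5 = 1; all invariant factors of ∂_1 are 1 so no torsion. So H_0 ≅ Z.
rank ∂_1 = 5, rank ∂_2 = 10 ⇒ b_1 = 15 − 5 − 10 = 0; ∂_2 has invariant factor(s) [2] giving torsion. So H_1 ≅ Z/2.
rank ∂_2 = 10, rank ∂_3 = 0 ⇒ b_2 = 10 − 10 − 0 = 0. So H_2 ≅ 0.

b_0 = 1, b_1 = 0, b_2 = 0.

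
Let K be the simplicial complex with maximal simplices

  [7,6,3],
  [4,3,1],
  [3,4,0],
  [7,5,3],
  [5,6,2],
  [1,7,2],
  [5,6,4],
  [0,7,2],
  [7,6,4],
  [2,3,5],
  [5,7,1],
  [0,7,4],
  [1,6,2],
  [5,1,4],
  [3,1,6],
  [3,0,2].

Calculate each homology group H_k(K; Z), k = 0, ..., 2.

Take the total order 0 < 1 < 2 < 3 < 4 < 5 < 6 < 7 on the vertex set. Then K (dimension 2) consists of the simplices:

  0-simplices (8): [0], [1], [2], [3], [4], [5], [6], [7]
  1-simplices (24): (24 of them)
  2-simplices (16): [0,2,3], [0,2,7], [0,3,4], [0,4,7], [1,2,6], [1,2,7], [1,3,4], [1,3,6], [1,4,5], [1,5,7], [2,3,5], [2,5,6], [3,5,7], [3,6,7], [4,5,6], [4,6,7]

Hence C_0 ≅ Z^8, C_1 ≅ Z^24, C_2 ≅ Z^16.

The boundary map ∂_1: C_1 → C_0 sends each edge [p,q] (with p < q) to q − p. For instance
  ∂[5,6] = [6] − [5].
This gives a 8×24 integer matrix of rank 7; reducing to Smith normal form yields diagonal entries (1,1,1,1,1,1,1).

The boundary map ∂_2: C_2 → C_1 maps a triangle to the signed sum of its edges. For instance
  ∂[1,2,7] = [2,7] − [1,7] + [1,2],
  ∂[2,5,6] = [5,6] − [2,6] + [2,5].
This gives a 24×16 integer matrix of rank 15; reducing to Smith normal form yields diagonal entries (1,1,1,1,1,1,1,1,1,1,1,1,1,1,1).

Now H_k = ker ∂_k / im ∂_{k+1}, so:

  H_0: rank C_0 − rank ∂_1 = 8 − 7 = 1, and the invariant factors of ∂_1 are all 1, so H_0 ≅ Z.
  H_1: rank ker ∂_1 − rank ∂_2 = (24 − 7) − 15 = 2, and the invariant factors of ∂_2 are all 1, so H_1 ≅ Z^2.
  H_2: rank ker ∂_2 − rank ∂_3 = (16 − 15) − 0 = 1, and there is no ∂_3, so H_2 ≅ Z.

H_0 ≅ Z,  H_1 ≅ Z^2,  H_2 ≅ Z.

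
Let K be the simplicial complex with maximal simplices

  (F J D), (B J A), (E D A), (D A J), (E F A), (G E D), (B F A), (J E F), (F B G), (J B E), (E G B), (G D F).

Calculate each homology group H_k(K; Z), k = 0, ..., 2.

Fix the vertex order A < B < D < E < F < G < J and write every simplex with vertices in increasing order. Then dim K = 2 and the simplices of K are:

  0-simplices (7): A, B, D, E, F, G, J
  1-simplices (18): AB, AD, AE, AF, AJ, BE, BF, BG, BJ, DE, DF, DG, DJ, EF, EG, EJ, FG, FJ
  2-simplices (12): ABF, ABJ, ADE, ADJ, AEF, BEG, BEJ, BFG, DEG, DFG, DFJ, EFJ

so the chain groups are C_0 ≅ Z^7, C_1 ≅ Z^18, C_2 ≅ Z^12.

∂_1: C_1 → C_0 maps an edge to its endpoints' difference, ∂[p,q] = q − p.
The resulting 7×18 matrix has rank 6, and its Smith normal form has invariant factors (1,1,1,1,1,1).

∂_2: C_2 → C_1 acts by ∂[p,q,r] = [q,r] − [p,r] + [p,q]. For instance
  ∂AEF = EF − AF + AE,
  ∂BEG = EG − BG + BE.
This gives a 18×12 integer matrix of rank 12; reducing to Smith normal form yields diagonal entries (1,1,1,1,1,1,1,1,1,1,1,2).

Computing H_k = (kernel of ∂_k) / (image of ∂_{k+1}):

  H_0: rank C_0 − rank ∂_1 = 7 − 6 = 1, and the invariant factors of ∂_1 are all 1, so H_0 = Z.
  H_1: rank ker ∂_1 − rank ∂_2 = (18 − 6) − 12 = 0, and ∂_2 has invariant factor 2 > 1, so H_1 = Z/2.
  H_2: rank ker ∂_2 − rank ∂_3 = (12 − 12) − 0 = 0, and there is no ∂_3, so H_2 = 0.

As a check, the Euler characteristic is 7 − 18 + 12 = 1, which agrees with 1 − 0 + 0 = 1.

H_0 = Z,  H_1 = Z/2,  H_2 = 0.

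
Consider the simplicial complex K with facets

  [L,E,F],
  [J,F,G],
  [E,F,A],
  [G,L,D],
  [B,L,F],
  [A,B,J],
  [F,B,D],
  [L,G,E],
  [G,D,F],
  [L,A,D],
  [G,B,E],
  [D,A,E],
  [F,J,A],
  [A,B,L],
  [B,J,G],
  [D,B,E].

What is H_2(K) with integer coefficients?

Take the total order A < B < D < E < F < G < J < L on the vertex set. Then K (dimension 2) consists of the simplices:

  0-simplices (8): A, B, D, E, F, G, J, L
  1-simplices (24): AB, AD, AE, AF, AJ, AL, BD, BE, BF, BG, BJ, BL, DE, DF, DG, DL, EF, EG, EL, FG, FJ, FL, GJ, GL
  2-simplices (16): ABJ, ABL, ADE, ADL, AEF, AFJ, BDE, BDF, BEG, BFL, BGJ, DFG, DGL, EFL, EGL, FGJ

Hence C_0 ≅ Z^8, C_1 ≅ Z^24, C_2 ≅ Z^16.

The boundary map ∂_1: C_1 → C_0 is given by ∂[p,q] = [q] − [p].
The resulting 8×24 matrix has rank 7, and its Smith normal form has invariant factors (1,1,1,1,1,1,1).

∂_2: C_2 → C_1 acts by ∂[p,q,r] = [q,r] − [p,r] + [p,q]. For instance
  ∂ABL = BL − AL + AB,
  ∂AFJ = FJ − AJ + AF.
The resulting 24×16 matrix has rank 15, and its Smith normal form has invariant factors (1,1,1,1,1,1,1,1,1,1,1,1,1,1,1).

Now H_k = ker ∂_k / im ∂_{k+1}, so:

  H_2: rank ker ∂_2 − rank ∂_3 = (16 − 15) − 0 = 1, and there is no ∂_3, so H_2 ≅ Z.

(K is a triangulation of the torus T^2.)

H_2 ≅ Z.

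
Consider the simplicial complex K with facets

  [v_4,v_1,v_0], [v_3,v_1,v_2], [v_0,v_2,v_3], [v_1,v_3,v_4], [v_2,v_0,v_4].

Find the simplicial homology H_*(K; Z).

H_0 = Z,  H_1 = Z,  H_2 = 0.

Order the vertices as v_0 < v_1 < v_2 < v_3 < v_4. Listing each simplex with vertices in this order, K has dimension 2 with simplices:

  0-simplices (5): [v_0], [v_1], [v_2], [v_3], [v_4]
  1-simplices (10): [v_0,v_1], [v_0,v_2], [v_0,v_3], [v_0,v_4], [v_1,v_2], [v_1,v_3], [v_1,v_4], [v_2,v_3], [v_2,v_4], [v_3,v_4]
  2-simplices (5): [v_0,v_1,v_4], [v_0,v_2,v_3], [v_0,v_2,v_4], [v_1,v_2,v_3], [v_1,v_3,v_4]

Hence C_0 ≅ Z^5, C_1 ≅ Z^10, C_2 ≅ Z^5.

∂_1: C_1 → C_0 sends each edge [p,q] (with p < q) to q − p. For instance
  ∂[v_0,v_1] = [v_1] − [v_0].
The resulting 5×10 matrix has rank 4, and its Smith normal form has invariant factors (1,1,1,1).

Boundary ∂_2: C_2 → C_1 sends each 2-simplex [p,q,r] to [q,r] − [p,r] + [p,q]. For instance
  ∂[v_0,v_2,v_3] = [v_2,v_3] − [v_0,v_3] + [v_0,v_2],
  ∂[v_1,v_3,v_4] = [v_3,v_4] − [v_1,v_4] + [v_1,v_3].
This gives a 10×5 integer matrix of rank 5; reducing to Smith normal form yields diagonal entries (1,1,1,1,1).

Reading off H_k = ker ∂_k / im ∂_{k+1}:

  H_0: rank C_0 − rank ∂_1 = 5 − 4 = 1, and the invariant factors of ∂_1 are all 1, so H_0 = Z.
  H_1: rank ker ∂_1 − rank ∂_2 = (10 − 4) − 5 = 1, and the invariant factors of ∂_2 are all 1, so H_1 = Z.
  H_2: rank ker ∂_2 − rank ∂_3 = (5 − 5) − 0 = 0, and there is no ∂_3, so H_2 = 0.

As a check, the Euler characteristic is 5 − 10 + 5 = 0, which agrees with 1 − 1 + 0 = 0.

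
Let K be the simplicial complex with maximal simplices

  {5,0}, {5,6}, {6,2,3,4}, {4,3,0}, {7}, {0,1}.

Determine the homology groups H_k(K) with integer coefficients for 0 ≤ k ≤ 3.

Fix the vertex order 0 < 1 < 2 < 3 < 4 < 5 < 6 < 7 and write every simplex with vertices in increasing order. Then dim K = 3 and the simplices of K are:

  0-simplices (8): [0], [1], [2], [3], [4], [5], [6], [7]
  1-simplices (11): [0,1], [0,3], [0,4], [0,5], [2,3], [2,4], [2,6], [3,4], [3,6], [4,6], [5,6]
  2-simplices (5): [0,3,4], [2,3,4], [2,3,6], [2,4,6], [3,4,6]
  3-simplices (1): [2,3,4,6]

giving chain groups C_0 ≅ Z^8, C_1 ≅ Z^11, C_2 ≅ Z^5, C_3 ≅ Z^1.

∂_1: C_1 → C_0 is given by ∂[p,q] = [q] − [p].
This gives a 8×11 integer matrix of rank 6; reducing to Smith normal form yields diagonal entries (1,1,1,1,1,1).

The boundary map ∂_2: C_2 → C_1 sends each 2-simplex [p,q,r] to [q,r] − [p,r] + [p,q]. For instance
  ∂[2,3,6] = [3,6] − [2,6] + [2,3],
  ∂[3,4,6] = [4,6] − [3,6] + [3,4].
This gives a 11×5 integer matrix of rank 4; reducing to Smith normal form yields diagonal entries (1,1,1,1).

∂_3: C_3 → C_2 sends each 3-simplex σ to the alternating sum Σ_i (−1)^i (σ with its i-th vertex removed). For instance
  ∂[2,3,4,6] = [3,4,6] − [2,4,6] + [2,3,6] − [2,3,4].
The resulting 5×1 matrix has rank 1, and its Smith normal form has invariant factors (1).

Reading off H_k = ker ∂_k / im ∂_{k+1}:

  H_0: rank C_0 − rank ∂_1 = 8 − 6 = 2, and the invariant factors of ∂_1 are all 1, so H_0 ≅ Z^2.
  H_1: rank ker ∂_1 − rank ∂_2 = (11 − 6) − 4 = 1, and the invariant factors of ∂_2 are all 1, so H_1 ≅ Z.
  H_2: rank ker ∂_2 − rank ∂_3 = (5 − 4) − 1 = 0, and the invariant factors of ∂_3 are all 1, so H_2 ≅ 0.
  H_3: rank ker ∂_3 − rank ∂_4 = (1 − 1) − 0 = 0, and there is no ∂_4, so H_3 ≅ 0.

H_0 = Z^2,  H_1 = Z,  H_2 = 0,  H_3 = 0.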